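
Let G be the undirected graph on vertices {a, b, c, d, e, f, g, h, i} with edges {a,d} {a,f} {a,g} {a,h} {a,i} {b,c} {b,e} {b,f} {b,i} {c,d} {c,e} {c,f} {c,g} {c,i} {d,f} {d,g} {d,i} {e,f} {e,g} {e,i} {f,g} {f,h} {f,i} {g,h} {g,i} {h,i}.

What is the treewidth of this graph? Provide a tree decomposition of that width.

Treewidth 4.
One optimal decomposition is:
Bags: B1 = {a, f, g, h, i}  B2 = {a, d, f, g, i}  B3 = {c, d, f, g, i}  B4 = {c, e, f, g, i}  B5 = {b, c, e, f, i}
Tree: B1–B2, B2–B3, B3–B4, B4–B5

Each bag holds 5 vertices, so the decomposition has width 4, which upper-bounds the treewidth. On the other hand G contains the 5-clique {c, d, f, g, i}. A clique must lie in a single bag of any decomposition, so no decomposition can have width below 4. Combining the bounds, tw(G) = 4.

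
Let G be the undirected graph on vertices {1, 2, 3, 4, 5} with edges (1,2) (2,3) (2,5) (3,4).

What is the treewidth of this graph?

A width-1 tree decomposition is:
Bags: B1 = {2, 5}  B2 = {2, 3}  B3 = {3, 4}  B4 = {1, 2}
Tree: B1–B2, B2–B3, B2–B4
The largest bag has 2 vertices, giving width 1; this decomposition certifies tw(G) ≤ 1. Since G has at least one edge (e.g. 2–5), it is not an edgeless graph, so tw(G) ≥ 1. The upper and lower bounds meet at 1, so that is the treewidth.

1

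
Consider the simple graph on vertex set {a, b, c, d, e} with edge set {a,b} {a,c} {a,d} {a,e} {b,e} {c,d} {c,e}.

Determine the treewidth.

A width-2 tree decomposition is:
Bags: B1 = {a, c, e}  B2 = {a, c, d}  B3 = {a, b, e}
Tree: B1–B2, B1–B3
Each bag holds 3 vertices, so the decomposition has width 2, which upper-bounds the treewidth. Conversely, {a, c, d} is a clique of size 3, and the vertices of any clique must share a bag in every tree decomposition; so some bag has ≥ 3 vertices and tw(G) ≥ 2. Combining the bounds, tw(G) = 2.

2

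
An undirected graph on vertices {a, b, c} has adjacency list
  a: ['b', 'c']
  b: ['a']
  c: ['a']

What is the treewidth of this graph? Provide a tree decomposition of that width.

Every bag has size at most 2, so the width is 2 − 1 = 1 and tw(G) ≤ 1. Since G has at least one edge (e.g. a–c), it is not an edgeless graph, so tw(G) ≥ 1. Combining the bounds, tw(G) = 1.

Treewidth 1.
Bags: B1 = {a, c}  B2 = {a, b}
Tree: B1–B2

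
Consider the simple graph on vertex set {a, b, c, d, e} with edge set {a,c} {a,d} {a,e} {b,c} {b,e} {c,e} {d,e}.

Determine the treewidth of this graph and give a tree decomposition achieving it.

Treewidth 2.
Bags: B1 = {a, c, e}  B2 = {b, c, e}  B3 = {a, d, e}
Tree: B1–B2, B1–B3

Each bag holds 3 vertices, so the decomposition has width 2, which upper-bounds the treewidth. On the other hand G contains the 3-clique {a, d, e}. A clique must lie in a single bag of any decomposition, so no decomposition can have width below 2. Combining the bounds, tw(G) = 2.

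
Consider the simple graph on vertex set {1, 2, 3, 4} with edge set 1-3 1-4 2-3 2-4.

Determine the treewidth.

2

A width-2 tree decomposition is:
Bags: B1 = {1, 3, 4}  B2 = {2, 3, 4}
Tree: B1–B2
Each bag holds 3 vertices, so the decomposition has width 2, which upper-bounds the treewidth. For the lower bound, G contains the cycle 3–1–4–2–3, so G is not a forest; only forests have treewidth ≤ 1, hence tw(G) ≥ 2. Combining the bounds, tw(G) = 2.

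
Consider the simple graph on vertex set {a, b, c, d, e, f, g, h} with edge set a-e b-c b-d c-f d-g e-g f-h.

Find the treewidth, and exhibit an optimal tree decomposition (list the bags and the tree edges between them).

The largest bag has 2 vertices, giving width 1; this decomposition certifies tw(G) ≤ 1. Any graph with an edge has treewidth ≥ 1, and G has the edge h–f. The upper and lower bounds meet at 1, so that is the treewidth.

Treewidth 1.
One optimal decomposition is:
Bags: B1 = {f, h}  B2 = {c, f}  B3 = {b, c}  B4 = {b, d}  B5 = {d, g}  B6 = {e, g}  B7 = {a, e}
Tree: B1–B2, B2–B3, B3–B4, B4–B5, B5–B6, B6–B7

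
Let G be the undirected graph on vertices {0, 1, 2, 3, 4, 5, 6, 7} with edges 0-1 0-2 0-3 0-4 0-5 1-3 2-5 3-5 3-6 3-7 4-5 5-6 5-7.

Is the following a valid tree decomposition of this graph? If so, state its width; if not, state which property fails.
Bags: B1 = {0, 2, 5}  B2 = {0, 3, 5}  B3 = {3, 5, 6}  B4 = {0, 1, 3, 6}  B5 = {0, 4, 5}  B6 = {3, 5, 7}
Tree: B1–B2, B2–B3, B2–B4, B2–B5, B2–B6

No — bags containing vertex 6 are not connected in the tree.

A tree decomposition must satisfy three properties: every vertex lies in some bag; for every edge, both endpoints lie together in some bag; and for every vertex, the bags containing it form a connected subtree. Here bags containing vertex 6 are not connected in the tree, so the decomposition is invalid.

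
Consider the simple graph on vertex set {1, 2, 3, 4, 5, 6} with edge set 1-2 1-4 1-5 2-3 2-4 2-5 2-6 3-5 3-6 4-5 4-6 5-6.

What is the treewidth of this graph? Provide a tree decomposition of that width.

Treewidth 3.
One such decomposition:
Bags: B1 = {2, 3, 5, 6}  B2 = {2, 4, 5, 6}  B3 = {1, 2, 4, 5}
Tree: B1–B2, B2–B3

Each bag holds 4 vertices, so the decomposition has width 3, which upper-bounds the treewidth. Conversely, {2, 3, 5, 6} is a clique of size 4, and the vertices of any clique must share a bag in every tree decomposition; so some bag has ≥ 4 vertices and tw(G) ≥ 3. Combining the bounds, tw(G) = 3.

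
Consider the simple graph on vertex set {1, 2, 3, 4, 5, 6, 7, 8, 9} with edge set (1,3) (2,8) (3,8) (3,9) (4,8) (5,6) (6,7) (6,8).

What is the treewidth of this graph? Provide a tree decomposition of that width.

Treewidth 1.
One optimal decomposition is:
Bags: B1 = {4, 8}  B2 = {3, 8}  B3 = {3, 9}  B4 = {2, 8}  B5 = {6, 8}  B6 = {1, 3}  B7 = {6, 7}  B8 = {5, 6}
Tree: B1–B2, B2–B3, B1–B4, B4–B5, B3–B6, B5–B7, B7–B8

The largest bag has 2 vertices, giving width 1; this decomposition certifies tw(G) ≤ 1. Since G has at least one edge (e.g. 4–8), it is not an edgeless graph, so tw(G) ≥ 1. Therefore the treewidth is 1.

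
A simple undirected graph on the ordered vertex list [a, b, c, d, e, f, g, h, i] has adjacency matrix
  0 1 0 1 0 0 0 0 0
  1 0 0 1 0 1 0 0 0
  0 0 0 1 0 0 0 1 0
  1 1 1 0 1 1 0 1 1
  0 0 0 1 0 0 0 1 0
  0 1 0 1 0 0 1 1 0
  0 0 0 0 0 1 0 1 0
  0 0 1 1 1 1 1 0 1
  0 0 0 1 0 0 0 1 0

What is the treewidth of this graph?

2

A width-2 tree decomposition is:
Bags: B1 = {d, h, i}  B2 = {c, d, h}  B3 = {d, f, h}  B4 = {b, d, f}  B5 = {a, b, d}  B6 = {d, e, h}  B7 = {f, g, h}
Tree: B1–B2, B1–B3, B3–B4, B4–B5, B1–B6, B3–B7
The largest bag has 3 vertices, giving width 2; this decomposition certifies tw(G) ≤ 2. For the lower bound, the 3 vertices {d, e, h} are pairwise adjacent, and any tree decomposition puts a clique entirely inside one bag — forcing width ≥ 2. Therefore the treewidth is 2.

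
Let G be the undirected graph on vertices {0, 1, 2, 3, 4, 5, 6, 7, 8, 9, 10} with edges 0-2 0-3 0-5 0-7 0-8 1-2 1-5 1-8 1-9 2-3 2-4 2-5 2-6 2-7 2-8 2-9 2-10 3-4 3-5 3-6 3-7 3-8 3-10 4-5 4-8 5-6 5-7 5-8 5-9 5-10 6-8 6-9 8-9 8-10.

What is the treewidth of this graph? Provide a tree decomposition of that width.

Every bag has size at most 5, so the width is 5 − 1 = 4 and tw(G) ≤ 4. On the other hand G contains the 5-clique {1, 2, 5, 8, 9}. A clique must lie in a single bag of any decomposition, so no decomposition can have width below 4. Combining the bounds, tw(G) = 4.

Treewidth 4.
One optimal decomposition is:
Bags: B1 = {2, 3, 5, 6, 8}  B2 = {2, 5, 6, 8, 9}  B3 = {0, 2, 3, 5, 8}  B4 = {1, 2, 5, 8, 9}  B5 = {2, 3, 5, 8, 10}  B6 = {0, 2, 3, 5, 7}  B7 = {2, 3, 4, 5, 8}
Tree: B1–B2, B1–B3, B2–B4, B1–B5, B3–B6, B3–B7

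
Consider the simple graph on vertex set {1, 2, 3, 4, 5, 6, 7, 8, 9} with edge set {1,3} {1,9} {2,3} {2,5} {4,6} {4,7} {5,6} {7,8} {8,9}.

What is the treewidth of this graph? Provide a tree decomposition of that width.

The largest bag has 3 vertices, giving width 2; this decomposition certifies tw(G) ≤ 2. For the lower bound, G contains the cycle 7–4–6–5–2–3–1–9–8–7, so G is not a forest; only forests have treewidth ≤ 1, hence tw(G) ≥ 2. The upper and lower bounds meet at 2, so that is the treewidth.

Treewidth 2.
Bags: B1 = {4, 6, 7}  B2 = {5, 6, 7}  B3 = {2, 5, 7}  B4 = {2, 3, 7}  B5 = {1, 3, 7}  B6 = {1, 7, 9}  B7 = {7, 8, 9}
Tree: B1–B2, B2–B3, B3–B4, B4–B5, B5–B6, B6–B7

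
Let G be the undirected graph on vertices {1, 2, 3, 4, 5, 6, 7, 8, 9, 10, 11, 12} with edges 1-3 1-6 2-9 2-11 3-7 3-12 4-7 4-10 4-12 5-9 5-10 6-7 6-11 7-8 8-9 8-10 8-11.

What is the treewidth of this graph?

A width-3 tree decomposition is:
Bags: B1 = {2, 5, 9, 11}  B2 = {5, 8, 9, 11}  B3 = {5, 8, 10, 11}  B4 = {6, 8, 10, 11}  B5 = {6, 7, 8, 10}  B6 = {4, 6, 7, 10}  B7 = {1, 4, 6, 7}  B8 = {1, 3, 4, 7}  B9 = {1, 3, 4, 12}
Tree: B1–B2, B2–B3, B3–B4, B4–B5, B5–B6, B6–B7, B7–B8, B8–B9
The largest bag has 4 vertices, giving width 3; this decomposition certifies tw(G) ≤ 3. For the lower bound: the 4 vertex sets {2,5,9}, {11}, {8}, {4,6,7,10} are disjoint, each induces a connected subgraph, and every pair is joined by at least one edge of G. Contracting each set to a single vertex therefore yields K_{4} as a minor, and since treewidth is minor-monotone, tw(G) ≥ tw(K_{4}) = 3. The upper and lower bounds meet at 3, so that is the treewidth.

3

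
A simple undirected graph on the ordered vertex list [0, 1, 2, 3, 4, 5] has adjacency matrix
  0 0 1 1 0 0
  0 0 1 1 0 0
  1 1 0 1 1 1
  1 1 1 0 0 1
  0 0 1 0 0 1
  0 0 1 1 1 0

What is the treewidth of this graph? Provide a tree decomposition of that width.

Each bag holds 3 vertices, so the decomposition has width 2, which upper-bounds the treewidth. On the other hand G contains the 3-clique {0, 2, 3}. A clique must lie in a single bag of any decomposition, so no decomposition can have width below 2. Combining the bounds, tw(G) = 2.

Treewidth 2.
One optimal decomposition is:
Bags: B1 = {2, 3, 5}  B2 = {0, 2, 3}  B3 = {1, 2, 3}  B4 = {2, 4, 5}
Tree: B1–B2, B2–B3, B1–B4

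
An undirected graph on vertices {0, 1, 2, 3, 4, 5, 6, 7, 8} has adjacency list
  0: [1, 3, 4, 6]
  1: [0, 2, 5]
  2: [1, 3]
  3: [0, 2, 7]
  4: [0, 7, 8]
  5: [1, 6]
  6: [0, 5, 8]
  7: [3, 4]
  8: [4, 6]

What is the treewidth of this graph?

A width-3 tree decomposition is:
Bags: B1 = {1, 2, 3, 5}  B2 = {0, 1, 3, 5}  B3 = {0, 3, 5, 6}  B4 = {0, 3, 6, 7}  B5 = {0, 4, 6, 7}  B6 = {4, 6, 7, 8}
Tree: B1–B2, B2–B3, B3–B4, B4–B5, B5–B6
Each bag holds 4 vertices, so the decomposition has width 3, which upper-bounds the treewidth. For the lower bound: the 4 vertex sets {1,2,5}, {3}, {0}, {4,6,7,8} are disjoint, each induces a connected subgraph, and every pair is joined by at least one edge of G. Contracting each set to a single vertex therefore yields K_{4} as a minor, and since treewidth is minor-monotone, tw(G) ≥ tw(K_{4}) = 3. Therefore the treewidth is 3.

3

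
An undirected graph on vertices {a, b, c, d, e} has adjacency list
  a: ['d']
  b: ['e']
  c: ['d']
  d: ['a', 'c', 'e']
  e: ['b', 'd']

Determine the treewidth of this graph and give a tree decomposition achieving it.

Each bag holds 2 vertices, so the decomposition has width 1, which upper-bounds the treewidth. Since G has at least one edge (e.g. d–e), it is not an edgeless graph, so tw(G) ≥ 1. The upper and lower bounds meet at 1, so that is the treewidth.

Treewidth 1.
One such decomposition:
Bags: B1 = {d, e}  B2 = {b, e}  B3 = {a, d}  B4 = {c, d}
Tree: B1–B2, B1–B3, B3–B4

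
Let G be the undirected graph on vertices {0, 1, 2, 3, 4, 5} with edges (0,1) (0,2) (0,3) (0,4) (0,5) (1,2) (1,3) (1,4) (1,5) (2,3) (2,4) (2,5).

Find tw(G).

A width-3 tree decomposition is:
Bags: B1 = {0, 1, 2, 4}  B2 = {0, 1, 2, 5}  B3 = {0, 1, 2, 3}
Tree: B1–B2, B1–B3
Every bag has size at most 4, so the width is 4 − 1 = 3 and tw(G) ≤ 3. For the lower bound, the 4 vertices {0, 1, 2, 3} are pairwise adjacent, and any tree decomposition puts a clique entirely inside one bag — forcing width ≥ 3. Therefore the treewidth is 3.

3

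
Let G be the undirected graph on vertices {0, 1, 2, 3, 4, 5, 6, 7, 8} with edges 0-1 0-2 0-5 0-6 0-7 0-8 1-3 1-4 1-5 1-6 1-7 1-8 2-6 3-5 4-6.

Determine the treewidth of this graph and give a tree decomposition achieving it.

Each bag holds 3 vertices, so the decomposition has width 2, which upper-bounds the treewidth. On the other hand G contains the 3-clique {0, 1, 8}. A clique must lie in a single bag of any decomposition, so no decomposition can have width below 2. Combining the bounds, tw(G) = 2.

Treewidth 2.
One such decomposition:
Bags: B1 = {0, 1, 8}  B2 = {0, 1, 6}  B3 = {0, 1, 5}  B4 = {0, 1, 7}  B5 = {1, 4, 6}  B6 = {1, 3, 5}  B7 = {0, 2, 6}
Tree: B1–B2, B2–B3, B3–B4, B2–B5, B3–B6, B2–B7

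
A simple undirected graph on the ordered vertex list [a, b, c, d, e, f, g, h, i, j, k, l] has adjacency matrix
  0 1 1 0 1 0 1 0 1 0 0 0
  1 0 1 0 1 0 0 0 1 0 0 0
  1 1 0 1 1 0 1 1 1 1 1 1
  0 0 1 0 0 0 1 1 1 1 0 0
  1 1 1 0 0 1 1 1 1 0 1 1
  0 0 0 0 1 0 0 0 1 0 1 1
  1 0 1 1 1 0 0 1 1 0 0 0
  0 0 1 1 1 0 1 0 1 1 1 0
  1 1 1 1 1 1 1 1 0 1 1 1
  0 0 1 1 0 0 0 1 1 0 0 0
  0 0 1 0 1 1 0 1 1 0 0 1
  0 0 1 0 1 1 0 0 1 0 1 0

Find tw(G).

4

A width-4 tree decomposition is:
Bags: B1 = {c, e, h, i, k}  B2 = {c, e, g, h, i}  B3 = {a, c, e, g, i}  B4 = {c, e, i, k, l}  B5 = {a, b, c, e, i}  B6 = {c, d, g, h, i}  B7 = {c, d, h, i, j}  B8 = {e, f, i, k, l}
Tree: B1–B2, B2–B3, B1–B4, B3–B5, B2–B6, B6–B7, B4–B8
Each bag holds 5 vertices, so the decomposition has width 4, which upper-bounds the treewidth. On the other hand G contains the 5-clique {c, d, g, h, i}. A clique must lie in a single bag of any decomposition, so no decomposition can have width below 4. The upper and lower bounds meet at 4, so that is the treewidth.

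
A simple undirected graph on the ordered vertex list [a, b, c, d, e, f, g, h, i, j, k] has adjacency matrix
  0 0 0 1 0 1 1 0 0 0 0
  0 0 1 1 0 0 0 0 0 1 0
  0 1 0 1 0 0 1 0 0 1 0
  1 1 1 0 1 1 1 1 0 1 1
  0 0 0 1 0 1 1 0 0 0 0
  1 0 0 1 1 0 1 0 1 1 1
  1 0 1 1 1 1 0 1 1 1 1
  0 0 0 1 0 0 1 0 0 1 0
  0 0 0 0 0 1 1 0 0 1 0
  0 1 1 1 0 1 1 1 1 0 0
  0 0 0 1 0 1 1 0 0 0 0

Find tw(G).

3

A width-3 tree decomposition is:
Bags: B1 = {d, f, g, j}  B2 = {a, d, f, g}  B3 = {f, g, i, j}  B4 = {d, g, h, j}  B5 = {c, d, g, j}  B6 = {d, f, g, k}  B7 = {d, e, f, g}  B8 = {b, c, d, j}
Tree: B1–B2, B1–B3, B1–B4, B1–B5, B2–B6, B1–B7, B5–B8
Each bag holds 4 vertices, so the decomposition has width 3, which upper-bounds the treewidth. On the other hand G contains the 4-clique {d, g, h, j}. A clique must lie in a single bag of any decomposition, so no decomposition can have width below 3. Therefore the treewidth is 3.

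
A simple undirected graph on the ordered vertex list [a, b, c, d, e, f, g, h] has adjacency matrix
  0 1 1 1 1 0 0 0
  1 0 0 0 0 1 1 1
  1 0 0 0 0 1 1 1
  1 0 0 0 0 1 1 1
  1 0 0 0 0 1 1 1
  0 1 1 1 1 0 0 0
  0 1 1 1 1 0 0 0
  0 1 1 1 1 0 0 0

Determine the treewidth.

A width-4 tree decomposition is:
Bags: B1 = {b, c, d, e, f}  B2 = {a, b, c, d, e}  B3 = {b, c, d, e, h}  B4 = {b, c, d, e, g}
Tree: B1–B2, B2–B3, B3–B4
The largest bag has 5 vertices, giving width 4; this decomposition certifies tw(G) ≤ 4. For the lower bound: the 5 vertex sets {d,f}, {a,c}, {e,h}, {b}, {g} are disjoint, each induces a connected subgraph, and every pair is joined by at least one edge of G. Contracting each set to a single vertex therefore yields K_{5} as a minor, and since treewidth is minor-monotone, tw(G) ≥ tw(K_{5}) = 4. The upper and lower bounds meet at 4, so that is the treewidth.

4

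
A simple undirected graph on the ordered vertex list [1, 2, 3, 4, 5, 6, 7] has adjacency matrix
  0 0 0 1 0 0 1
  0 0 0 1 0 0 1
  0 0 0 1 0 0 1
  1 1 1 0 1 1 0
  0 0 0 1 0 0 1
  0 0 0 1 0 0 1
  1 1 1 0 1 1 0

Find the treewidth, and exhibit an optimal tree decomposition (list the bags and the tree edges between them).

Treewidth 2.
Bags: B1 = {1, 4, 7}  B2 = {4, 6, 7}  B3 = {3, 4, 7}  B4 = {4, 5, 7}  B5 = {2, 4, 7}
Tree: B1–B2, B2–B3, B3–B4, B4–B5

Each bag holds 3 vertices, so the decomposition has width 2, which upper-bounds the treewidth. The edges 7–1–4–6–7 form a cycle, so G is not a tree and its treewidth is at least 2. The upper and lower bounds meet at 2, so that is the treewidth.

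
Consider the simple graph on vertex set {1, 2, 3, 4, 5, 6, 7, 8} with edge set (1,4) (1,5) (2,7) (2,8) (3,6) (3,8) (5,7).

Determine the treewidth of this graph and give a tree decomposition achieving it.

Treewidth 1.
Bags: B1 = {3, 6}  B2 = {3, 8}  B3 = {2, 8}  B4 = {2, 7}  B5 = {5, 7}  B6 = {1, 5}  B7 = {1, 4}
Tree: B1–B2, B2–B3, B3–B4, B4–B5, B5–B6, B6–B7

Every bag has size at most 2, so the width is 2 − 1 = 1 and tw(G) ≤ 1. Since G has at least one edge (e.g. 6–3), it is not an edgeless graph, so tw(G) ≥ 1. Combining the bounds, tw(G) = 1.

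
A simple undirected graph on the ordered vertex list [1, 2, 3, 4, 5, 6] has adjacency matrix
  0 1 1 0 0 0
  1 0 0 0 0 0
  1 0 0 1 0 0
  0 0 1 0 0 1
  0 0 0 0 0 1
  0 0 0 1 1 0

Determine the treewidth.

A width-1 tree decomposition is:
Bags: B1 = {1, 2}  B2 = {1, 3}  B3 = {3, 4}  B4 = {4, 6}  B5 = {5, 6}
Tree: B1–B2, B2–B3, B3–B4, B4–B5
The largest bag has 2 vertices, giving width 1; this decomposition certifies tw(G) ≤ 1. G has an edge, so its treewidth is at least 1. The upper and lower bounds meet at 1, so that is the treewidth.

1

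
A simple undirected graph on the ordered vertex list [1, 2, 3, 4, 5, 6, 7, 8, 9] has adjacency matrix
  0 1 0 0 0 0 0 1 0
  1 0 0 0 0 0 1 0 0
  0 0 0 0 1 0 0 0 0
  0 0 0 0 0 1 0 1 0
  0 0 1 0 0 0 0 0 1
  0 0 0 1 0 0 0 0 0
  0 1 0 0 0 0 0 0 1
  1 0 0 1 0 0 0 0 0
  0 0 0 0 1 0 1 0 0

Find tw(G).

A width-1 tree decomposition is:
Bags: B1 = {4, 6}  B2 = {4, 8}  B3 = {1, 8}  B4 = {1, 2}  B5 = {2, 7}  B6 = {7, 9}  B7 = {5, 9}  B8 = {3, 5}
Tree: B1–B2, B2–B3, B3–B4, B4–B5, B5–B6, B6–B7, B7–B8
The largest bag has 2 vertices, giving width 1; this decomposition certifies tw(G) ≤ 1. G has an edge, so its treewidth is at least 1. Hence tw(G) = 1 exactly.

1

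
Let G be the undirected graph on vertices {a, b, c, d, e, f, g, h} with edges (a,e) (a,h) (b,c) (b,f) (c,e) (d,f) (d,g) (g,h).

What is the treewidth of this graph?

2

A width-2 tree decomposition is:
Bags: B1 = {a, e, h}  B2 = {c, e, h}  B3 = {b, c, h}  B4 = {b, f, h}  B5 = {d, f, h}  B6 = {d, g, h}
Tree: B1–B2, B2–B3, B3–B4, B4–B5, B5–B6
The largest bag has 3 vertices, giving width 2; this decomposition certifies tw(G) ≤ 2. Since h–a–e–c–b–f–d–g–h is a cycle in G, G is not acyclic. Forests are exactly the graphs of treewidth ≤ 1, so tw(G) ≥ 2. Hence tw(G) = 2 exactly.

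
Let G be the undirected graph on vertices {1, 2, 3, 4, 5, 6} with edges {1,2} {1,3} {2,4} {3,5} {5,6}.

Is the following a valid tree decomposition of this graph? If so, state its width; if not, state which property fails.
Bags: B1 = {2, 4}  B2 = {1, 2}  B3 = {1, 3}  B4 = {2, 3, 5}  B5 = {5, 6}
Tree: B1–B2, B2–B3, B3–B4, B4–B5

A tree decomposition must satisfy three properties: every vertex lies in some bag; for every edge, both endpoints lie together in some bag; and for every vertex, the bags containing it form a connected subtree. Here bags containing vertex 2 are not connected in the tree, so the decomposition is invalid.

No — bags containing vertex 2 are not connected in the tree.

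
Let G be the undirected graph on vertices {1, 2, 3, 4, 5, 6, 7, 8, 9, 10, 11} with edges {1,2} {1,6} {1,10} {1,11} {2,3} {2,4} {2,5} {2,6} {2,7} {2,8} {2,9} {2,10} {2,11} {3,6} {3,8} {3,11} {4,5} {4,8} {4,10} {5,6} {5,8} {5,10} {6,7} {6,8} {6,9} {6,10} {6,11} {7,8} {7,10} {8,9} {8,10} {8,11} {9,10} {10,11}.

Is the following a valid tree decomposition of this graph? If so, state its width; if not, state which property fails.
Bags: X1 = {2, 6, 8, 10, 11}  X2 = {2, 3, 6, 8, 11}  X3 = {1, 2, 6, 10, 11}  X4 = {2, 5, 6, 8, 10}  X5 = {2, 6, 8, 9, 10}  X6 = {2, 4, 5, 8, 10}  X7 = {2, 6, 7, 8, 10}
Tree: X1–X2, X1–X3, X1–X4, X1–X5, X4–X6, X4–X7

Yes; width 4.

Every vertex of G appears in some bag (union = {1, 2, 3, 4, 5, 6, 7, 8, 9, 10, 11}); every edge is covered by a bag; and for each vertex v the set of bags containing v is connected in the bag tree. The decomposition is therefore valid. The largest bag has 5 vertices, so the width is 4.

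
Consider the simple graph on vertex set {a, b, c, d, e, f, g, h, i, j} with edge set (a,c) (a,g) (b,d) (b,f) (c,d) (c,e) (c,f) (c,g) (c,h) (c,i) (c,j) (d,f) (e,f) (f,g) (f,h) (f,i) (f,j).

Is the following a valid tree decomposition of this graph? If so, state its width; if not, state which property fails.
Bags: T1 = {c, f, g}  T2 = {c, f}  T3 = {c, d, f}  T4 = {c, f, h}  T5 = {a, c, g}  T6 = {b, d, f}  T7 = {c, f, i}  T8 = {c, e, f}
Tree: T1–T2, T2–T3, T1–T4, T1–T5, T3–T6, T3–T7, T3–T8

No — vertex j appears in no bag.

A tree decomposition must satisfy three properties: every vertex lies in some bag; for every edge, both endpoints lie together in some bag; and for every vertex, the bags containing it form a connected subtree. Here vertex j appears in no bag, so the decomposition is invalid.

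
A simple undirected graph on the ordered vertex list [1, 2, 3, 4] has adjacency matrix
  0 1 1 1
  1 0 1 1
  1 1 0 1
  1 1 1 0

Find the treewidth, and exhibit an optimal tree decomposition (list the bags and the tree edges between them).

A single bag containing all 4 vertices is trivially a valid decomposition of width 3. On the other hand G contains the 4-clique {1, 2, 3, 4}. A clique must lie in a single bag of any decomposition, so no decomposition can have width below 3. The upper and lower bounds meet at 3, so that is the treewidth.

Treewidth 3.
Bags: B1 = {1, 2, 3, 4}
Tree: (single bag)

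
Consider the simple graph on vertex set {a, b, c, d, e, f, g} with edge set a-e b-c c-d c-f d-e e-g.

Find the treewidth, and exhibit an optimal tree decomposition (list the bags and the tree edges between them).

Treewidth 1.
Bags: B1 = {b, c}  B2 = {c, d}  B3 = {d, e}  B4 = {c, f}  B5 = {e, g}  B6 = {a, e}
Tree: B1–B2, B2–B3, B2–B4, B3–B5, B5–B6

The largest bag has 2 vertices, giving width 1; this decomposition certifies tw(G) ≤ 1. Any graph with an edge has treewidth ≥ 1, and G has the edge b–c. Hence tw(G) = 1 exactly.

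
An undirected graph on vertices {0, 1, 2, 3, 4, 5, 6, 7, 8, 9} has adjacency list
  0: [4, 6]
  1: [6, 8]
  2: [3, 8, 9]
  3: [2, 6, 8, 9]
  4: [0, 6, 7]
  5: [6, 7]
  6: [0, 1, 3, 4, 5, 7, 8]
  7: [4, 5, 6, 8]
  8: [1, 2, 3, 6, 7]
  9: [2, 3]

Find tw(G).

A width-2 tree decomposition is:
Bags: B1 = {3, 6, 8}  B2 = {1, 6, 8}  B3 = {2, 3, 8}  B4 = {2, 3, 9}  B5 = {6, 7, 8}  B6 = {4, 6, 7}  B7 = {0, 4, 6}  B8 = {5, 6, 7}
Tree: B1–B2, B1–B3, B3–B4, B2–B5, B5–B6, B6–B7, B6–B8
The largest bag has 3 vertices, giving width 2; this decomposition certifies tw(G) ≤ 2. For the lower bound, the 3 vertices {2, 3, 9} are pairwise adjacent, and any tree decomposition puts a clique entirely inside one bag — forcing width ≥ 2. The upper and lower bounds meet at 2, so that is the treewidth.

2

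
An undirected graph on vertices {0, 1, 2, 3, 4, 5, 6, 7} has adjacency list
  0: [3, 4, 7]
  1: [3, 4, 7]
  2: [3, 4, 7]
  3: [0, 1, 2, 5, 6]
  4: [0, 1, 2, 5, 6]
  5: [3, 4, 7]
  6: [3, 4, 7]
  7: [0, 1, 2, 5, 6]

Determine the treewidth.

3

A width-3 tree decomposition is:
Bags: B1 = {3, 4, 6, 7}  B2 = {1, 3, 4, 7}  B3 = {0, 3, 4, 7}  B4 = {2, 3, 4, 7}  B5 = {3, 4, 5, 7}
Tree: B1–B2, B2–B3, B3–B4, B4–B5
Each bag holds 4 vertices, so the decomposition has width 3, which upper-bounds the treewidth. For the lower bound: the 4 vertex sets {4,6}, {1,7}, {3}, {0} are disjoint, each induces a connected subgraph, and every pair is joined by at least one edge of G. Contracting each set to a single vertex therefore yields K_{4} as a minor, and since treewidth is minor-monotone, tw(G) ≥ tw(K_{4}) = 3. Therefore the treewidth is 3.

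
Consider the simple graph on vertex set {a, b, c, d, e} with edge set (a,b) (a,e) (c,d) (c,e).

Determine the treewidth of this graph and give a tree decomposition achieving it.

Treewidth 1.
Bags: B1 = {a, b}  B2 = {a, e}  B3 = {c, e}  B4 = {c, d}
Tree: B1–B2, B2–B3, B3–B4

Each bag holds 2 vertices, so the decomposition has width 1, which upper-bounds the treewidth. Since G has at least one edge (e.g. b–a), it is not an edgeless graph, so tw(G) ≥ 1. Combining the bounds, tw(G) = 1.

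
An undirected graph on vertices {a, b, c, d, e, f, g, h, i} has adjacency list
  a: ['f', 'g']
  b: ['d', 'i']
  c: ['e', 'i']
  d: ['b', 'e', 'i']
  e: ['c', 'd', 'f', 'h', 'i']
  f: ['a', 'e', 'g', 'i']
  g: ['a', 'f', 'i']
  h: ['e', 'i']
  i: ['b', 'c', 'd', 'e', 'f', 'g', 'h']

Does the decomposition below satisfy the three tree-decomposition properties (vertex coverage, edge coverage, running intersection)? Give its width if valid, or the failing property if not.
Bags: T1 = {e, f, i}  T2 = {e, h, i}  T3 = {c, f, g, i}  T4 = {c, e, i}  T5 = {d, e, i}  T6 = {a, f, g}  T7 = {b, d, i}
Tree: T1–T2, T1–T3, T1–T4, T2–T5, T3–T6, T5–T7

A tree decomposition must satisfy three properties: every vertex lies in some bag; for every edge, both endpoints lie together in some bag; and for every vertex, the bags containing it form a connected subtree. Here bags containing vertex c are not connected in the tree, so the decomposition is invalid.

No — bags containing vertex c are not connected in the tree.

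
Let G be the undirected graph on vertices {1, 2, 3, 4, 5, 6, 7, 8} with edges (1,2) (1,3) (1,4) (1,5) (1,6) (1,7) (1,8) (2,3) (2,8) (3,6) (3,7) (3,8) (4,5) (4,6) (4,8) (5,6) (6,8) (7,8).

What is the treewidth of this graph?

A width-3 tree decomposition is:
Bags: B1 = {1, 3, 6, 8}  B2 = {1, 4, 6, 8}  B3 = {1, 4, 5, 6}  B4 = {1, 2, 3, 8}  B5 = {1, 3, 7, 8}
Tree: B1–B2, B2–B3, B1–B4, B1–B5
Every bag has size at most 4, so the width is 4 − 1 = 3 and tw(G) ≤ 3. Conversely, {1, 2, 3, 8} is a clique of size 4, and the vertices of any clique must share a bag in every tree decomposition; so some bag has ≥ 4 vertices and tw(G) ≥ 3. The upper and lower bounds meet at 3, so that is the treewidth.

3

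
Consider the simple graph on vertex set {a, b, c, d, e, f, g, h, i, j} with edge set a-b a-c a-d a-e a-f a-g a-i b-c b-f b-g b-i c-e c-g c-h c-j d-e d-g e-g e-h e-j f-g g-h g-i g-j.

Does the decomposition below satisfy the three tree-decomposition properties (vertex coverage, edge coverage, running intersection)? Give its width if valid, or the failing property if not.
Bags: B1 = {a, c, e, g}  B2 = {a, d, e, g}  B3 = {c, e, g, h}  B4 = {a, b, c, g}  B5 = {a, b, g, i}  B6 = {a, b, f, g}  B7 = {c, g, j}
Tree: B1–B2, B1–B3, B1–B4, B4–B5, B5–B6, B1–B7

No — edge (e,j) lies in no bag.

A tree decomposition must satisfy three properties: every vertex lies in some bag; for every edge, both endpoints lie together in some bag; and for every vertex, the bags containing it form a connected subtree. Here edge (e,j) lies in no bag, so the decomposition is invalid.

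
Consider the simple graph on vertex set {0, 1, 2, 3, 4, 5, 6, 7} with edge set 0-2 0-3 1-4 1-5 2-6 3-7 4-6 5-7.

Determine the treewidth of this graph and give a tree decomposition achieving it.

Treewidth 2.
Bags: B1 = {2, 4, 6}  B2 = {1, 2, 4}  B3 = {1, 2, 5}  B4 = {2, 5, 7}  B5 = {2, 3, 7}  B6 = {0, 2, 3}
Tree: B1–B2, B2–B3, B3–B4, B4–B5, B5–B6

Each bag holds 3 vertices, so the decomposition has width 2, which upper-bounds the treewidth. For the lower bound, G contains the cycle 2–6–4–1–5–7–3–0–2, so G is not a forest; only forests have treewidth ≤ 1, hence tw(G) ≥ 2. Hence tw(G) = 2 exactly.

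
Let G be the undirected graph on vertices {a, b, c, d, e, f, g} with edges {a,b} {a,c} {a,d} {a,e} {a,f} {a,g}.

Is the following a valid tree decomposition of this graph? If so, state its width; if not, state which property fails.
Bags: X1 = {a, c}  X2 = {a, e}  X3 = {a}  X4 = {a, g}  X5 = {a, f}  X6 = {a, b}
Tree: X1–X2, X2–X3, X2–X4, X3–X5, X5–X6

No — vertex d appears in no bag.

A tree decomposition must satisfy three properties: every vertex lies in some bag; for every edge, both endpoints lie together in some bag; and for every vertex, the bags containing it form a connected subtree. Here vertex d appears in no bag, so the decomposition is invalid.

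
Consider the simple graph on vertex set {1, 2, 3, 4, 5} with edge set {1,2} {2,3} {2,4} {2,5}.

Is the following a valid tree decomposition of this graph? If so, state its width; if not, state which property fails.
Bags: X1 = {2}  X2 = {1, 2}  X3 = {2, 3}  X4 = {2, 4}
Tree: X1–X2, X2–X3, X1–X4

A tree decomposition must satisfy three properties: every vertex lies in some bag; for every edge, both endpoints lie together in some bag; and for every vertex, the bags containing it form a connected subtree. Here vertex 5 appears in no bag, so the decomposition is invalid.

No — vertex 5 appears in no bag.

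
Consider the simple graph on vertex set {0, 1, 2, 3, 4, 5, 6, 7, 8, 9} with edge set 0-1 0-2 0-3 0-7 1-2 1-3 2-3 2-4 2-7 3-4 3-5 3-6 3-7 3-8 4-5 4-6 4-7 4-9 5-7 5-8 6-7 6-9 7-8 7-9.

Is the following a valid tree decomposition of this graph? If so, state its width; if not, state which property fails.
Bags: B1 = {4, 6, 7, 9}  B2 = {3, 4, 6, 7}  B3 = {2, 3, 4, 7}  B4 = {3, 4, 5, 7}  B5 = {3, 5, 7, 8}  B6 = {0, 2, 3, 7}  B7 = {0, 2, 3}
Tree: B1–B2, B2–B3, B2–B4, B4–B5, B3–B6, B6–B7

No — vertex 1 appears in no bag.

A tree decomposition must satisfy three properties: every vertex lies in some bag; for every edge, both endpoints lie together in some bag; and for every vertex, the bags containing it form a connected subtree. Here vertex 1 appears in no bag, so the decomposition is invalid.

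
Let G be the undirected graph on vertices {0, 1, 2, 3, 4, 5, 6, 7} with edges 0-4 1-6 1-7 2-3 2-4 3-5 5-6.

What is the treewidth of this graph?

A width-1 tree decomposition is:
Bags: B1 = {0, 4}  B2 = {2, 4}  B3 = {2, 3}  B4 = {3, 5}  B5 = {5, 6}  B6 = {1, 6}  B7 = {1, 7}
Tree: B1–B2, B2–B3, B3–B4, B4–B5, B5–B6, B6–B7
Each bag holds 2 vertices, so the decomposition has width 1, which upper-bounds the treewidth. Since G has at least one edge (e.g. 0–4), it is not an edgeless graph, so tw(G) ≥ 1. Therefore the treewidth is 1.

1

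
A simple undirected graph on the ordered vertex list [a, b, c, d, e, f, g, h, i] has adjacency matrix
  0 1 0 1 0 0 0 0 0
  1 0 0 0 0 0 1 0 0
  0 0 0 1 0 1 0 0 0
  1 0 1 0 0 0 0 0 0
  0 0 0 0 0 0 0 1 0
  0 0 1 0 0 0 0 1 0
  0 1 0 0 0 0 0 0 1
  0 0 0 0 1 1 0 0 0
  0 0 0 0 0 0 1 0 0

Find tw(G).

1

A width-1 tree decomposition is:
Bags: B1 = {g, i}  B2 = {b, g}  B3 = {a, b}  B4 = {a, d}  B5 = {c, d}  B6 = {c, f}  B7 = {f, h}  B8 = {e, h}
Tree: B1–B2, B2–B3, B3–B4, B4–B5, B5–B6, B6–B7, B7–B8
Every bag has size at most 2, so the width is 2 − 1 = 1 and tw(G) ≤ 1. Any graph with an edge has treewidth ≥ 1, and G has the edge i–g. Therefore the treewidth is 1.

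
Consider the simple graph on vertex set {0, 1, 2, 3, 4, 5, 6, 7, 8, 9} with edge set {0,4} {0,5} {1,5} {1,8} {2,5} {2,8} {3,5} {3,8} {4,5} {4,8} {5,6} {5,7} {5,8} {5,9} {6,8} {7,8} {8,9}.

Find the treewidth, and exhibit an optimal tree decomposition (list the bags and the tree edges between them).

Treewidth 2.
One such decomposition:
Bags: B1 = {1, 5, 8}  B2 = {4, 5, 8}  B3 = {0, 4, 5}  B4 = {5, 8, 9}  B5 = {5, 6, 8}  B6 = {2, 5, 8}  B7 = {5, 7, 8}  B8 = {3, 5, 8}
Tree: B1–B2, B2–B3, B1–B4, B2–B5, B5–B6, B2–B7, B2–B8

Every bag has size at most 3, so the width is 3 − 1 = 2 and tw(G) ≤ 2. For the lower bound, the 3 vertices {0, 4, 5} are pairwise adjacent, and any tree decomposition puts a clique entirely inside one bag — forcing width ≥ 2. Hence tw(G) = 2 exactly.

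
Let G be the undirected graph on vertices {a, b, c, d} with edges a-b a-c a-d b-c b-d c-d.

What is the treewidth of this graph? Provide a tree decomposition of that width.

A single bag containing all 4 vertices is trivially a valid decomposition of width 3. For the lower bound, the 4 vertices {a, b, c, d} are pairwise adjacent, and any tree decomposition puts a clique entirely inside one bag — forcing width ≥ 3. The upper and lower bounds meet at 3, so that is the treewidth.

Treewidth 3.
One such decomposition:
Bags: B1 = {a, b, c, d}
Tree: (single bag)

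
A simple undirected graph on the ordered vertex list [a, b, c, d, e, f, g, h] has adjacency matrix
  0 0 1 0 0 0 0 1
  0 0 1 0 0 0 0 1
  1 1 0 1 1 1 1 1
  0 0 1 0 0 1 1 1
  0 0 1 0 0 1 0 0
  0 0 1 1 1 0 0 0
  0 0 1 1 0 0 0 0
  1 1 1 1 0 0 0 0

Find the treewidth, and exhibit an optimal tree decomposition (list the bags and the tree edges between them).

The largest bag has 3 vertices, giving width 2; this decomposition certifies tw(G) ≤ 2. On the other hand G contains the 3-clique {c, d, g}. A clique must lie in a single bag of any decomposition, so no decomposition can have width below 2. Hence tw(G) = 2 exactly.

Treewidth 2.
One optimal decomposition is:
Bags: B1 = {c, d, f}  B2 = {c, d, g}  B3 = {c, d, h}  B4 = {b, c, h}  B5 = {a, c, h}  B6 = {c, e, f}
Tree: B1–B2, B2–B3, B3–B4, B4–B5, B1–B6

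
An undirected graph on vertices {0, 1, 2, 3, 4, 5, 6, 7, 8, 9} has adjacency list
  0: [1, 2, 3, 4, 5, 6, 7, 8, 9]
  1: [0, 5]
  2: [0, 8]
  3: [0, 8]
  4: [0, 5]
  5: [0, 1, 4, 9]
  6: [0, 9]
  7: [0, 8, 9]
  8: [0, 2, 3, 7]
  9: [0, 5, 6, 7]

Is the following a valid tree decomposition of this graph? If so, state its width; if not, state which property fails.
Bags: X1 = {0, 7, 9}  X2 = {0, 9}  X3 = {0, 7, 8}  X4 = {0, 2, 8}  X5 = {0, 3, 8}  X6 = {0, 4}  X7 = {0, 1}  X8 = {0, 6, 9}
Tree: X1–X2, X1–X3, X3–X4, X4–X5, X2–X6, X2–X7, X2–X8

A tree decomposition must satisfy three properties: every vertex lies in some bag; for every edge, both endpoints lie together in some bag; and for every vertex, the bags containing it form a connected subtree. Here vertex 5 appears in no bag, so the decomposition is invalid.

No — vertex 5 appears in no bag.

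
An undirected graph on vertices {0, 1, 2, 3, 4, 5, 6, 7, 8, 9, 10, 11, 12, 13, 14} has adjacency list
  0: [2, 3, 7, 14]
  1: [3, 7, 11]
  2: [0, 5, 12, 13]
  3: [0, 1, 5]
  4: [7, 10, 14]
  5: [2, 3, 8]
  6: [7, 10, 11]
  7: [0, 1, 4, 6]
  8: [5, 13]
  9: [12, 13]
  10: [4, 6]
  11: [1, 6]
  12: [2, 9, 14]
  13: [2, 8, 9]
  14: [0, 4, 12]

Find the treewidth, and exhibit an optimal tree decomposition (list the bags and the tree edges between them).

Treewidth 3.
One such decomposition:
Bags: B1 = {1, 6, 10, 11}  B2 = {1, 6, 7, 10}  B3 = {1, 4, 7, 10}  B4 = {1, 3, 4, 7}  B5 = {0, 3, 4, 7}  B6 = {0, 3, 4, 14}  B7 = {0, 3, 5, 14}  B8 = {0, 2, 5, 14}  B9 = {2, 5, 12, 14}  B10 = {2, 5, 8, 12}  B11 = {2, 8, 12, 13}  B12 = {8, 9, 12, 13}
Tree: B1–B2, B2–B3, B3–B4, B4–B5, B5–B6, B6–B7, B7–B8, B8–B9, B9–B10, B10–B11, B11–B12

The largest bag has 4 vertices, giving width 3; this decomposition certifies tw(G) ≤ 3. For the lower bound: the 4 vertex sets {6,10,11}, {1}, {7}, {0,3,4,14} are disjoint, each induces a connected subgraph, and every pair is joined by at least one edge of G. Contracting each set to a single vertex therefore yields K_{4} as a minor, and since treewidth is minor-monotone, tw(G) ≥ tw(K_{4}) = 3. Combining the bounds, tw(G) = 3.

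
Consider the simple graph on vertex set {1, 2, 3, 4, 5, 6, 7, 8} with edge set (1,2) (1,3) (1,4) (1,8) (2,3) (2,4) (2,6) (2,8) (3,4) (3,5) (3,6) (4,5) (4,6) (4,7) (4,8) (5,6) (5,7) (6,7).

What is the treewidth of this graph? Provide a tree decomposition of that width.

Treewidth 3.
Bags: B1 = {4, 5, 6, 7}  B2 = {3, 4, 5, 6}  B3 = {2, 3, 4, 6}  B4 = {1, 2, 3, 4}  B5 = {1, 2, 4, 8}
Tree: B1–B2, B2–B3, B3–B4, B4–B5

The largest bag has 4 vertices, giving width 3; this decomposition certifies tw(G) ≤ 3. For the lower bound, the 4 vertices {1, 2, 4, 8} are pairwise adjacent, and any tree decomposition puts a clique entirely inside one bag — forcing width ≥ 3. Hence tw(G) = 3 exactly.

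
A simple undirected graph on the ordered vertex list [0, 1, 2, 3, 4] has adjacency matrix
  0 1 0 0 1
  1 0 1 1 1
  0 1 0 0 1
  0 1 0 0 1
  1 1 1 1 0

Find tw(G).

A width-2 tree decomposition is:
Bags: B1 = {1, 3, 4}  B2 = {1, 2, 4}  B3 = {0, 1, 4}
Tree: B1–B2, B1–B3
Each bag holds 3 vertices, so the decomposition has width 2, which upper-bounds the treewidth. Conversely, {0, 1, 4} is a clique of size 3, and the vertices of any clique must share a bag in every tree decomposition; so some bag has ≥ 3 vertices and tw(G) ≥ 2. Therefore the treewidth is 2.

2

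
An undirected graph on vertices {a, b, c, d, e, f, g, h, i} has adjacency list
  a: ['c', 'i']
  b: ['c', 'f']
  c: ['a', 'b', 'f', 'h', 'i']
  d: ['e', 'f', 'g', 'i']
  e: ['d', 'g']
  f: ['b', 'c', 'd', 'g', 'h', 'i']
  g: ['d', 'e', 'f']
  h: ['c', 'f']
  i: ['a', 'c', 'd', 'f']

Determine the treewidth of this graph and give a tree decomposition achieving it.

Every bag has size at most 3, so the width is 3 − 1 = 2 and tw(G) ≤ 2. Conversely, {a, c, i} is a clique of size 3, and the vertices of any clique must share a bag in every tree decomposition; so some bag has ≥ 3 vertices and tw(G) ≥ 2. The upper and lower bounds meet at 2, so that is the treewidth.

Treewidth 2.
One optimal decomposition is:
Bags: B1 = {b, c, f}  B2 = {c, f, i}  B3 = {d, f, i}  B4 = {a, c, i}  B5 = {d, f, g}  B6 = {d, e, g}  B7 = {c, f, h}
Tree: B1–B2, B2–B3, B2–B4, B3–B5, B5–B6, B1–B7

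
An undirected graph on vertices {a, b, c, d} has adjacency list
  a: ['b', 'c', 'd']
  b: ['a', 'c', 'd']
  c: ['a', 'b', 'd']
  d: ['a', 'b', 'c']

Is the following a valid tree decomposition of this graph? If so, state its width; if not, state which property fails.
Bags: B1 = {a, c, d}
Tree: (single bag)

No — vertex b appears in no bag.

A tree decomposition must satisfy three properties: every vertex lies in some bag; for every edge, both endpoints lie together in some bag; and for every vertex, the bags containing it form a connected subtree. Here vertex b appears in no bag, so the decomposition is invalid.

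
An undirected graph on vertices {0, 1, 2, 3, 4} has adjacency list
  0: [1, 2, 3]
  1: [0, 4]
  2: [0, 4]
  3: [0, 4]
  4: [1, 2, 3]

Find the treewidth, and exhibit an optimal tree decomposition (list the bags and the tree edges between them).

The largest bag has 3 vertices, giving width 2; this decomposition certifies tw(G) ≤ 2. The edges 0–3–4–1–0 form a cycle, so G is not a tree and its treewidth is at least 2. Therefore the treewidth is 2.

Treewidth 2.
Bags: B1 = {0, 3, 4}  B2 = {0, 1, 4}  B3 = {0, 2, 4}
Tree: B1–B2, B2–B3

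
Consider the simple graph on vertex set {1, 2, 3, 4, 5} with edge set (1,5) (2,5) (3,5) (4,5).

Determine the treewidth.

1

A width-1 tree decomposition is:
Bags: B1 = {1, 5}  B2 = {3, 5}  B3 = {2, 5}  B4 = {4, 5}
Tree: B1–B2, B2–B3, B2–B4
Every bag has size at most 2, so the width is 2 − 1 = 1 and tw(G) ≤ 1. Any graph with an edge has treewidth ≥ 1, and G has the edge 5–1. Hence tw(G) = 1 exactly.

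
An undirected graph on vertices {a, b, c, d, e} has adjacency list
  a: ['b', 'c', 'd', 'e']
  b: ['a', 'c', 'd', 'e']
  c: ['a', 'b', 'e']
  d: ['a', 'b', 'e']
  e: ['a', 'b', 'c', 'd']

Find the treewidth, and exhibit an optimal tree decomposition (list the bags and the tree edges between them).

Treewidth 3.
One such decomposition:
Bags: B1 = {a, b, c, e}  B2 = {a, b, d, e}
Tree: B1–B2

Every bag has size at most 4, so the width is 4 − 1 = 3 and tw(G) ≤ 3. On the other hand G contains the 4-clique {a, b, d, e}. A clique must lie in a single bag of any decomposition, so no decomposition can have width below 3. Therefore the treewidth is 3.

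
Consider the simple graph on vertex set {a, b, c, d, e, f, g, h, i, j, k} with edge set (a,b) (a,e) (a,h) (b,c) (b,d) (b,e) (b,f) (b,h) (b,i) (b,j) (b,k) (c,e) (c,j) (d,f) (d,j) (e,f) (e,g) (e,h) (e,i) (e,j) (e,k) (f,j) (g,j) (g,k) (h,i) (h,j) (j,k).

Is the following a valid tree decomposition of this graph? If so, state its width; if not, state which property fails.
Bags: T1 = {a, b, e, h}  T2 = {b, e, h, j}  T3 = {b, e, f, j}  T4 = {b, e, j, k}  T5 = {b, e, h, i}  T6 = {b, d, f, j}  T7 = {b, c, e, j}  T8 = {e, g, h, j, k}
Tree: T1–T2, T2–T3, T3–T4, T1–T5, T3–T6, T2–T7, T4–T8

No — bags containing vertex h are not connected in the tree.

A tree decomposition must satisfy three properties: every vertex lies in some bag; for every edge, both endpoints lie together in some bag; and for every vertex, the bags containing it form a connected subtree. Here bags containing vertex h are not connected in the tree, so the decomposition is invalid.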